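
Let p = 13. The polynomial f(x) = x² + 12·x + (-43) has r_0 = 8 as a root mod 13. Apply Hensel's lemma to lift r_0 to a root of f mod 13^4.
r_3 = 372 (mod 28561)

Hensel: r_{i+1} = r_i − f(r_i)·(f′(r_i))^{-1} mod 13^{i+2}, f′(x) = 2x + 12. Iterate:
  r_0 = 8 (mod 13)
  r_1 = 34 (mod 169)
  r_2 = 372 (mod 2197)
  r_3 = 372 (mod 28561)
Final: r = 372 satisfies f(r) ≡ 0 mod 13^4.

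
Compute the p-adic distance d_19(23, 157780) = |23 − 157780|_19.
d_19(23, 157780) = 1/6859

Step 1 — x − y = 23 − 157780 = -157757. Step 2 — v_19(-157757) = 3 (factor: -157757 = −(19^3 · 23); the sign does not affect v_p). Step 3 — |x − y|_19 = 19^{-3} = 1/6859.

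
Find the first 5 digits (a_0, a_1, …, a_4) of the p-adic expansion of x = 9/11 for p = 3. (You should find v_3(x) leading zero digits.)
(a_0, …, a_4) = (0, 0, 2, 1, 0)

v_3(9/11) = 2, so a_0 = ... = a_1 = 0. Factor out: x = 3^2 · u with u = 1/11 a unit in ℤ_3. Expand u iteratively via a_{v+i} = u_i mod 3, u_{i+1} = (u_i − a_{v+i})/3:
  u_0 = 1/11;  a_2 = 2;  u_1 = (u_0 − 2)/3 = -7/11
  u_1 = -7/11;  a_3 = 1;  u_2 = (u_1 − 1)/3 = -6/11
  u_2 = -6/11;  a_4 = 0;  u_3 = (u_2 − 0)/3 = -2/11
Digits: (0, 0, 2, 1, 0).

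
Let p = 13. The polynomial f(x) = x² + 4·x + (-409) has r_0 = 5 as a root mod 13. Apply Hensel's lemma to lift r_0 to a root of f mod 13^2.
r_1 = 31 (mod 169)

Hensel: r_{i+1} = r_i − f(r_i)·(f′(r_i))^{-1} mod 13^{i+2}, f′(x) = 2x + 4. Iterate:
  r_0 = 5 (mod 13)
  r_1 = 31 (mod 169)
Final: r = 31 satisfies f(r) ≡ 0 mod 13^2.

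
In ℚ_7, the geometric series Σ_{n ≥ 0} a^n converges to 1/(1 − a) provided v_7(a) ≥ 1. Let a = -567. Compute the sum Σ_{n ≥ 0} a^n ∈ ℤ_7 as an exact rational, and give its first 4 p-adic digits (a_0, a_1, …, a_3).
Σ a^n = 1/(1 − a) = 1/568;  first 4 digits = (1, 3, 4, 3)

v_7(a) = 1 ≥ 1, so the series converges in ℤ_7 to 1/(1 − a) = 1/(1 − (-567)) = 1/568. Expand this rational in ℤ_7: compute digits iteratively via d_i = x_i mod 7, x_{i+1} = (x_i − d_i)/7. The first 4 digits are (1, 3, 4, 3).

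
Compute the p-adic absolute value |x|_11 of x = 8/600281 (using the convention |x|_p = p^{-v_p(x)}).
|8/600281|_11 = 14641

Step 1 — compute v_11(x) by factoring powers of 11 out of the numerator and denominator: v_11(8/600281) = -4. Step 2 — apply |x|_p = p^{-v_p(x)} = 11^{4} = 14641.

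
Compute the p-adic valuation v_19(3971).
v_19(3971) = 2

v_19(n) is the largest exponent k such that 19^k divides n. Factor out: 3971 = 19^2 · 11. (Sign doesn't affect v_p.) So v_19(3971) = 2.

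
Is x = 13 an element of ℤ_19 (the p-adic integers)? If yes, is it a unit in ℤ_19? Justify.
x ∈ ℤ_19^× (unit); v_19(x) = 0

ℤ_19 = {x ∈ ℚ_19 : v_19(x) ≥ 0} and ℤ_19^× = {x ∈ ℤ_19 : v_19(x) = 0}. Here v_19(13) = v_19(num) − v_19(den) = 0; compare against these criteria.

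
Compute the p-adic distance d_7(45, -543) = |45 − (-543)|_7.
d_7(45, -543) = 1/49

Step 1 — x − y = 45 − (-543) = 588. Step 2 — v_7(588) = 2 (factor: 588 = (7^2 · 12); the sign does not affect v_p). Step 3 — |x − y|_7 = 7^{-2} = 1/49.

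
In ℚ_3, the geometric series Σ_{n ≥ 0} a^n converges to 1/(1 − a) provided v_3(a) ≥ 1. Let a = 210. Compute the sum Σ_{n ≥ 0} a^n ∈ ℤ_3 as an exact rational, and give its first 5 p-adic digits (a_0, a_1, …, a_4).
Σ a^n = 1/(1 − a) = -1/209;  first 5 digits = (1, 1, 0, 1, 2)

v_3(a) = 1 ≥ 1, so the series converges in ℤ_3 to 1/(1 − a) = 1/(1 − 210) = -1/209. Expand this rational in ℤ_3: compute digits iteratively via d_i = x_i mod 3, x_{i+1} = (x_i − d_i)/3. The first 5 digits are (1, 1, 0, 1, 2).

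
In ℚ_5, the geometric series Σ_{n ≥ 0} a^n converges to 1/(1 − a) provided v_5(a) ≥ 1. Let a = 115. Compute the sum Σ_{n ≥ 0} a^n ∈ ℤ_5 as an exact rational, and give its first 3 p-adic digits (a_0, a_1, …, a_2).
Σ a^n = 1/(1 − a) = -1/114;  first 3 digits = (1, 3, 3)

v_5(a) = 1 ≥ 1, so the series converges in ℤ_5 to 1/(1 − a) = 1/(1 − 115) = -1/114. Expand this rational in ℤ_5: compute digits iteratively via d_i = x_i mod 5, x_{i+1} = (x_i − d_i)/5. The first 3 digits are (1, 3, 3).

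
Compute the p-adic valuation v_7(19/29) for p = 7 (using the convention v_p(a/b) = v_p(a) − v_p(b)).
v_7(19/29) = 0

Factor powers of 7 from the numerator and denominator of the reduced fraction: 19 = 7^0 · 19 and 29 = 7^0 · 29. Apply v_p(a/b) = v_p(a) − v_p(b): v_7(19/29) = 0 − 0 = 0.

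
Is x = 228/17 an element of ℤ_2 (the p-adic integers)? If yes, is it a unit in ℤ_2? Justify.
x ∈ ℤ_2 but not a unit; v_2(x) = 2 > 0

ℤ_2 = {x ∈ ℚ_2 : v_2(x) ≥ 0} and ℤ_2^× = {x ∈ ℤ_2 : v_2(x) = 0}. Here v_2(228/17) = v_2(num) − v_2(den) = 2; compare against these criteria.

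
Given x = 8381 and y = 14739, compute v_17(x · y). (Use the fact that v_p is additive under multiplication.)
v_17(123527559) = 5

v_p(x) = 2 (factor: 8381 = 17^2 · 29); v_p(y) = 3 (factor: 14739 = 17^3 · 3). Additivity: v_p(xy) = v_p(x) + v_p(y) = 2 + 3 = 5. (Direct check: xy = 123527559 = 17^5 · (87).)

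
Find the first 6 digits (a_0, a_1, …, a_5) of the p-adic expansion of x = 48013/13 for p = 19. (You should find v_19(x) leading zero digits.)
(a_0, …, a_5) = (0, 0, 0, 2, 16, 5)

v_19(48013/13) = 3, so a_0 = ... = a_2 = 0. Factor out: x = 19^3 · u with u = 7/13 a unit in ℤ_19. Expand u iteratively via a_{v+i} = u_i mod 19, u_{i+1} = (u_i − a_{v+i})/19:
  u_0 = 7/13;  a_3 = 2;  u_1 = (u_0 − 2)/19 = -1/13
  u_1 = -1/13;  a_4 = 16;  u_2 = (u_1 − 16)/19 = -11/13
  u_2 = -11/13;  a_5 = 5;  u_3 = (u_2 − 5)/19 = -4/13
Digits: (0, 0, 0, 2, 16, 5).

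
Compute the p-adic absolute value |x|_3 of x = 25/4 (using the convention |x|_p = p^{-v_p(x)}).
|25/4|_3 = 1

Step 1 — compute v_3(x) by factoring powers of 3 out of the numerator and denominator: v_3(25/4) = 0. Step 2 — apply |x|_p = p^{-v_p(x)} = 3^{0} = 1.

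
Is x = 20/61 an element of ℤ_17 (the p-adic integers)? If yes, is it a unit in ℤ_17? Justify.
x ∈ ℤ_17^× (unit); v_17(x) = 0

ℤ_17 = {x ∈ ℚ_17 : v_17(x) ≥ 0} and ℤ_17^× = {x ∈ ℤ_17 : v_17(x) = 0}. Here v_17(20/61) = v_17(num) − v_17(den) = 0; compare against these criteria.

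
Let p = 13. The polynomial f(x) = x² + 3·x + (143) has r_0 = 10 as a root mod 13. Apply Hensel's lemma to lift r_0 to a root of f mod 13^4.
r_3 = 21226 (mod 28561)

Hensel: r_{i+1} = r_i − f(r_i)·(f′(r_i))^{-1} mod 13^{i+2}, f′(x) = 2x + 3. Iterate:
  r_0 = 10 (mod 13)
  r_1 = 101 (mod 169)
  r_2 = 1453 (mod 2197)
  r_3 = 21226 (mod 28561)
Final: r = 21226 satisfies f(r) ≡ 0 mod 13^4.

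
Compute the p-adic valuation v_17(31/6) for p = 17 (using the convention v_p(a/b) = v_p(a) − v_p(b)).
v_17(31/6) = 0

Factor powers of 17 from the numerator and denominator of the reduced fraction: 31 = 17^0 · 31 and 6 = 17^0 · 6. Apply v_p(a/b) = v_p(a) − v_p(b): v_17(31/6) = 0 − 0 = 0.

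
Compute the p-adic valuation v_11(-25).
v_11(-25) = 0

v_11(n) is the largest exponent k such that 11^k divides n. Factor out: -25 = -11^0 · 25. (Sign doesn't affect v_p.) So v_11(-25) = 0.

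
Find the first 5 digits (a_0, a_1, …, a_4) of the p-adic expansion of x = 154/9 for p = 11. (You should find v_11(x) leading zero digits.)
(a_0, …, a_4) = (0, 4, 1, 6, 8)

v_11(154/9) = 1, so a_0 = ... = a_0 = 0. Factor out: x = 11^1 · u with u = 14/9 a unit in ℤ_11. Expand u iteratively via a_{v+i} = u_i mod 11, u_{i+1} = (u_i − a_{v+i})/11:
  u_0 = 14/9;  a_1 = 4;  u_1 = (u_0 − 4)/11 = -2/9
  u_1 = -2/9;  a_2 = 1;  u_2 = (u_1 − 1)/11 = -1/9
  u_2 = -1/9;  a_3 = 6;  u_3 = (u_2 − 6)/11 = -5/9
  u_3 = -5/9;  a_4 = 8;  u_4 = (u_3 − 8)/11 = -7/9
Digits: (0, 4, 1, 6, 8).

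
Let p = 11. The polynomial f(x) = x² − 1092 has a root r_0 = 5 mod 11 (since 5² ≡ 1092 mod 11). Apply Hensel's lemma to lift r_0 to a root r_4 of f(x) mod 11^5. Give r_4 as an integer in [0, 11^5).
r_4 = 140750 (mod 161051)

Hensel's recurrence: r_{i+1} = r_i − f(r_i)·(f′(r_i))^{-1} mod 11^{i+2}, with f′(x) = 2x. Iterate:
  r_0 = 5 (mod 11)
  r_1 = 27 (mod 121)
  r_2 = 995 (mod 1331)
  r_3 = 8981 (mod 14641)
  r_4 = 140750 (mod 161051)
Final: r_4 = 140750, and one checks f(r_4) ≡ 0 mod 11^5.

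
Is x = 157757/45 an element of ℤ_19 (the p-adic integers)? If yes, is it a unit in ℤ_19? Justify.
x ∈ ℤ_19 but not a unit; v_19(x) = 3 > 0

ℤ_19 = {x ∈ ℚ_19 : v_19(x) ≥ 0} and ℤ_19^× = {x ∈ ℤ_19 : v_19(x) = 0}. Here v_19(157757/45) = v_19(num) − v_19(den) = 3; compare against these criteria.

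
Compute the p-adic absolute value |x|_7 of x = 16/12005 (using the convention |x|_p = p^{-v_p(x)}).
|16/12005|_7 = 2401

Step 1 — compute v_7(x) by factoring powers of 7 out of the numerator and denominator: v_7(16/12005) = -4. Step 2 — apply |x|_p = p^{-v_p(x)} = 7^{4} = 2401.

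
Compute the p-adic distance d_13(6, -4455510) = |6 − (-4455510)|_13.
d_13(6, -4455510) = 1/371293

Step 1 — x − y = 6 − (-4455510) = 4455516. Step 2 — v_13(4455516) = 5 (factor: 4455516 = (13^5 · 12); the sign does not affect v_p). Step 3 — |x − y|_13 = 13^{-5} = 1/371293.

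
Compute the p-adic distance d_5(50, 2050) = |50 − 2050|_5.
d_5(50, 2050) = 1/125

Step 1 — x − y = 50 − 2050 = -2000. Step 2 — v_5(-2000) = 3 (factor: -2000 = −(5^3 · 16); the sign does not affect v_p). Step 3 — |x − y|_5 = 5^{-3} = 1/125.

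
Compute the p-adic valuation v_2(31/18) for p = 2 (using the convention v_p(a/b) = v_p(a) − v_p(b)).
v_2(31/18) = -1

Factor powers of 2 from the numerator and denominator of the reduced fraction: 31 = 2^0 · 31 and 18 = 2^1 · 9. Apply v_p(a/b) = v_p(a) − v_p(b): v_2(31/18) = 0 − 1 = -1.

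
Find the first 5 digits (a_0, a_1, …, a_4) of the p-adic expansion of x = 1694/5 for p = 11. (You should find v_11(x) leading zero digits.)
(a_0, …, a_4) = (0, 0, 5, 2, 2)

v_11(1694/5) = 2, so a_0 = ... = a_1 = 0. Factor out: x = 11^2 · u with u = 14/5 a unit in ℤ_11. Expand u iteratively via a_{v+i} = u_i mod 11, u_{i+1} = (u_i − a_{v+i})/11:
  u_0 = 14/5;  a_2 = 5;  u_1 = (u_0 − 5)/11 = -1/5
  u_1 = -1/5;  a_3 = 2;  u_2 = (u_1 − 2)/11 = -1/5
  u_2 = -1/5;  a_4 = 2;  u_3 = (u_2 − 2)/11 = -1/5
Digits: (0, 0, 5, 2, 2).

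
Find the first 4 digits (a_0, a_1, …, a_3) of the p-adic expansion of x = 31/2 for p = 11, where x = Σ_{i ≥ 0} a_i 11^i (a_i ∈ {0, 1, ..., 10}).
(a_0, …, a_3) = (10, 6, 5, 5)

v_11(31/2) = 0 (numerator and denominator both coprime to 11), so x ∈ ℤ_11^×. Compute digits iteratively via a_i = x_i mod 11, x_{i+1} = (x_i − a_i)/11, with x_0 = x:
  x_0 = 31/2;  a_0 = 10;  x_1 = (x_0 − 10)/11 = 1/2
  x_1 = 1/2;  a_1 = 6;  x_2 = (x_1 − 6)/11 = -1/2
  x_2 = -1/2;  a_2 = 5;  x_3 = (x_2 − 5)/11 = -1/2
  x_3 = -1/2;  a_3 = 5;  x_4 = (x_3 − 5)/11 = -1/2
Digits: (10, 6, 5, 5).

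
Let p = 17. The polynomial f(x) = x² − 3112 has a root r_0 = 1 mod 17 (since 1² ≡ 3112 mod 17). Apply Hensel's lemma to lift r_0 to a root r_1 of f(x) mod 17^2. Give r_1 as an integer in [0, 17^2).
r_1 = 256 (mod 289)

Hensel's recurrence: r_{i+1} = r_i − f(r_i)·(f′(r_i))^{-1} mod 17^{i+2}, with f′(x) = 2x. Iterate:
  r_0 = 1 (mod 17)
  r_1 = 256 (mod 289)
Final: r_1 = 256, and one checks f(r_1) ≡ 0 mod 17^2.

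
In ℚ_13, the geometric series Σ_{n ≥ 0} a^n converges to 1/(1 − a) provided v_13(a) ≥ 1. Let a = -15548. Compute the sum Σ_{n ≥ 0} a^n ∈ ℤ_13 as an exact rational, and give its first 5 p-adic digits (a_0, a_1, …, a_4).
Σ a^n = 1/(1 − a) = 1/15549;  first 5 digits = (1, 0, 12, 5, 0)

v_13(a) = 2 ≥ 1, so the series converges in ℤ_13 to 1/(1 − a) = 1/(1 − (-15548)) = 1/15549. Expand this rational in ℤ_13: compute digits iteratively via d_i = x_i mod 13, x_{i+1} = (x_i − d_i)/13. The first 5 digits are (1, 0, 12, 5, 0).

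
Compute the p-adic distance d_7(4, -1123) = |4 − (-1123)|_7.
d_7(4, -1123) = 1/49

Step 1 — x − y = 4 − (-1123) = 1127. Step 2 — v_7(1127) = 2 (factor: 1127 = (7^2 · 23); the sign does not affect v_p). Step 3 — |x − y|_7 = 7^{-2} = 1/49.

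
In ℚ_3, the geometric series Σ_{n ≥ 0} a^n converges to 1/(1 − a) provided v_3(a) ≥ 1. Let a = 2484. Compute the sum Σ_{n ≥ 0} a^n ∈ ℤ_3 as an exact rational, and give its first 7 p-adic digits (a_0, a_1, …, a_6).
Σ a^n = 1/(1 − a) = -1/2483;  first 7 digits = (1, 0, 0, 2, 0, 1, 1)

v_3(a) = 3 ≥ 1, so the series converges in ℤ_3 to 1/(1 − a) = 1/(1 − 2484) = -1/2483. Expand this rational in ℤ_3: compute digits iteratively via d_i = x_i mod 3, x_{i+1} = (x_i − d_i)/3. The first 7 digits are (1, 0, 0, 2, 0, 1, 1).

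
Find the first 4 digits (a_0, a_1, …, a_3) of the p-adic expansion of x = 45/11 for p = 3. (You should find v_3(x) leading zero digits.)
(a_0, …, a_3) = (0, 0, 1, 2)

v_3(45/11) = 2, so a_0 = ... = a_1 = 0. Factor out: x = 3^2 · u with u = 5/11 a unit in ℤ_3. Expand u iteratively via a_{v+i} = u_i mod 3, u_{i+1} = (u_i − a_{v+i})/3:
  u_0 = 5/11;  a_2 = 1;  u_1 = (u_0 − 1)/3 = -2/11
  u_1 = -2/11;  a_3 = 2;  u_2 = (u_1 − 2)/3 = -8/11
Digits: (0, 0, 1, 2).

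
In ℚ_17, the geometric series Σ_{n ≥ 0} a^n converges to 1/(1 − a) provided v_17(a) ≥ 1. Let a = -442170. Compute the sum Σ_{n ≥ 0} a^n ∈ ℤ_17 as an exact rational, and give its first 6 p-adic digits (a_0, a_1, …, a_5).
Σ a^n = 1/(1 − a) = 1/442171;  first 6 digits = (1, 0, 0, 12, 11, 16)

v_17(a) = 3 ≥ 1, so the series converges in ℤ_17 to 1/(1 − a) = 1/(1 − (-442170)) = 1/442171. Expand this rational in ℤ_17: compute digits iteratively via d_i = x_i mod 17, x_{i+1} = (x_i − d_i)/17. The first 6 digits are (1, 0, 0, 12, 11, 16).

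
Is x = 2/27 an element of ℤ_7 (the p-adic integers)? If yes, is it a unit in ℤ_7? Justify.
x ∈ ℤ_7^× (unit); v_7(x) = 0

ℤ_7 = {x ∈ ℚ_7 : v_7(x) ≥ 0} and ℤ_7^× = {x ∈ ℤ_7 : v_7(x) = 0}. Here v_7(2/27) = v_7(num) − v_7(den) = 0; compare against these criteria.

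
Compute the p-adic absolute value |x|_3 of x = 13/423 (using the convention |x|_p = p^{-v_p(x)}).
|13/423|_3 = 9

Step 1 — compute v_3(x) by factoring powers of 3 out of the numerator and denominator: v_3(13/423) = -2. Step 2 — apply |x|_p = p^{-v_p(x)} = 3^{2} = 9.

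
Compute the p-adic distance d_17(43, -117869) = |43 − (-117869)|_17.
d_17(43, -117869) = 1/4913

Step 1 — x − y = 43 − (-117869) = 117912. Step 2 — v_17(117912) = 3 (factor: 117912 = (17^3 · 24); the sign does not affect v_p). Step 3 — |x − y|_17 = 17^{-3} = 1/4913.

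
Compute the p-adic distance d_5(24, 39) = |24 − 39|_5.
d_5(24, 39) = 1/5

Step 1 — x − y = 24 − 39 = -15. Step 2 — v_5(-15) = 1 (factor: -15 = −(5^1 · 3); the sign does not affect v_p). Step 3 — |x − y|_5 = 5^{-1} = 1/5.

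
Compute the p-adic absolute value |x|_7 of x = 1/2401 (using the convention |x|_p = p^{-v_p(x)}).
|1/2401|_7 = 2401

Step 1 — compute v_7(x) by factoring powers of 7 out of the numerator and denominator: v_7(1/2401) = -4. Step 2 — apply |x|_p = p^{-v_p(x)} = 7^{4} = 2401.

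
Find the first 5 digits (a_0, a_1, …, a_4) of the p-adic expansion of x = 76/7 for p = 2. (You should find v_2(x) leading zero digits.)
(a_0, …, a_4) = (0, 0, 1, 0, 1)

v_2(76/7) = 2, so a_0 = ... = a_1 = 0. Factor out: x = 2^2 · u with u = 19/7 a unit in ℤ_2. Expand u iteratively via a_{v+i} = u_i mod 2, u_{i+1} = (u_i − a_{v+i})/2:
  u_0 = 19/7;  a_2 = 1;  u_1 = (u_0 − 1)/2 = 6/7
  u_1 = 6/7;  a_3 = 0;  u_2 = (u_1 − 0)/2 = 3/7
  u_2 = 3/7;  a_4 = 1;  u_3 = (u_2 − 1)/2 = -2/7
Digits: (0, 0, 1, 0, 1).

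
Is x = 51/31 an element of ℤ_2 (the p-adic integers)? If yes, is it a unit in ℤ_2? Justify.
x ∈ ℤ_2^× (unit); v_2(x) = 0

ℤ_2 = {x ∈ ℚ_2 : v_2(x) ≥ 0} and ℤ_2^× = {x ∈ ℤ_2 : v_2(x) = 0}. Here v_2(51/31) = v_2(num) − v_2(den) = 0; compare against these criteria.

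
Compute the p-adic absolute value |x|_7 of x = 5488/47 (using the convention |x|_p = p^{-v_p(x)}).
|5488/47|_7 = 1/343

Step 1 — compute v_7(x) by factoring powers of 7 out of the numerator and denominator: v_7(5488/47) = 3. Step 2 — apply |x|_p = p^{-v_p(x)} = 7^{-3} = 1/343.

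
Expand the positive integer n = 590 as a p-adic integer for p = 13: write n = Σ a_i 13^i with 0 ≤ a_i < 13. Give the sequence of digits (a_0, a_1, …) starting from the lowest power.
(a_0, a_1, …) = (5, 6, 3)

Repeated division by 13 gives the digits low-to-high: 590 = 5 + 6·13^1 + 3·13^2. Digit sequence: (5, 6, 3).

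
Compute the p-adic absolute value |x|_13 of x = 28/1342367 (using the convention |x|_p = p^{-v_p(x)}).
|28/1342367|_13 = 28561

Step 1 — compute v_13(x) by factoring powers of 13 out of the numerator and denominator: v_13(28/1342367) = -4. Step 2 — apply |x|_p = p^{-v_p(x)} = 13^{4} = 28561.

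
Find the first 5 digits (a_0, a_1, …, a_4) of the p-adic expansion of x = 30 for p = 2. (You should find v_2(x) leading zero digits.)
(a_0, …, a_4) = (0, 1, 1, 1, 1)

v_2(30) = 1, so a_0 = ... = a_0 = 0. Factor out: x = 2^1 · u with u = 15 a unit in ℤ_2. Expand u iteratively via a_{v+i} = u_i mod 2, u_{i+1} = (u_i − a_{v+i})/2:
  u_0 = 15;  a_1 = 1;  u_1 = (u_0 − 1)/2 = 7
  u_1 = 7;  a_2 = 1;  u_2 = (u_1 − 1)/2 = 3
  u_2 = 3;  a_3 = 1;  u_3 = (u_2 − 1)/2 = 1
  u_3 = 1;  a_4 = 1;  u_4 = (u_3 − 1)/2 = 0
Digits: (0, 1, 1, 1, 1).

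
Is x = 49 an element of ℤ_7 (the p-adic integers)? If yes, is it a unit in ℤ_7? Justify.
x ∈ ℤ_7 but not a unit; v_7(x) = 2 > 0

ℤ_7 = {x ∈ ℚ_7 : v_7(x) ≥ 0} and ℤ_7^× = {x ∈ ℤ_7 : v_7(x) = 0}. Here v_7(49) = v_7(num) − v_7(den) = 2; compare against these criteria.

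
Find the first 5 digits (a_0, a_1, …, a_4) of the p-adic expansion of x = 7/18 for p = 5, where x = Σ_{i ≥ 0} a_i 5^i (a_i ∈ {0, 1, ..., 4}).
(a_0, …, a_4) = (4, 4, 1, 1, 0)

v_5(7/18) = 0 (numerator and denominator both coprime to 5), so x ∈ ℤ_5^×. Compute digits iteratively via a_i = x_i mod 5, x_{i+1} = (x_i − a_i)/5, with x_0 = x:
  x_0 = 7/18;  a_0 = 4;  x_1 = (x_0 − 4)/5 = -13/18
  x_1 = -13/18;  a_1 = 4;  x_2 = (x_1 − 4)/5 = -17/18
  x_2 = -17/18;  a_2 = 1;  x_3 = (x_2 − 1)/5 = -7/18
  x_3 = -7/18;  a_3 = 1;  x_4 = (x_3 − 1)/5 = -5/18
  x_4 = -5/18;  a_4 = 0;  x_5 = (x_4 − 0)/5 = -1/18
Digits: (4, 4, 1, 1, 0).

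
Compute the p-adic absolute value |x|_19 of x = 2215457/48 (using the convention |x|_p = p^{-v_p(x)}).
|2215457/48|_19 = 1/130321

Step 1 — compute v_19(x) by factoring powers of 19 out of the numerator and denominator: v_19(2215457/48) = 4. Step 2 — apply |x|_p = p^{-v_p(x)} = 19^{-4} = 1/130321.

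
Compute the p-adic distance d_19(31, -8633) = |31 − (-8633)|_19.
d_19(31, -8633) = 1/361

Step 1 — x − y = 31 − (-8633) = 8664. Step 2 — v_19(8664) = 2 (factor: 8664 = (19^2 · 24); the sign does not affect v_p). Step 3 — |x − y|_19 = 19^{-2} = 1/361.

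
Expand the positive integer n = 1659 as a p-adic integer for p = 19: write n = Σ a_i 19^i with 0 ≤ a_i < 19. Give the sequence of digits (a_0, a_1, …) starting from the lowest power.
(a_0, a_1, …) = (6, 11, 4)

Repeated division by 19 gives the digits low-to-high: 1659 = 6 + 11·19^1 + 4·19^2. Digit sequence: (6, 11, 4).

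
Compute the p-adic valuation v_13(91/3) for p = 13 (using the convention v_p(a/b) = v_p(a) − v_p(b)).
v_13(91/3) = 1

Factor powers of 13 from the numerator and denominator of the reduced fraction: 91 = 13^1 · 7 and 3 = 13^0 · 3. Apply v_p(a/b) = v_p(a) − v_p(b): v_13(91/3) = 1 − 0 = 1.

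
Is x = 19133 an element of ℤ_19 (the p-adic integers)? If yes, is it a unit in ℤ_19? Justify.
x ∈ ℤ_19 but not a unit; v_19(x) = 2 > 0

ℤ_19 = {x ∈ ℚ_19 : v_19(x) ≥ 0} and ℤ_19^× = {x ∈ ℤ_19 : v_19(x) = 0}. Here v_19(19133) = v_19(num) − v_19(den) = 2; compare against these criteria.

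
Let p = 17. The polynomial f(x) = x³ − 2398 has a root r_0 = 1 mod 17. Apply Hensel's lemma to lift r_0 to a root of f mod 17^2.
r_1 = 222 (mod 289)

Hensel: r_{i+1} = r_i − f(r_i)/f′(r_i) mod 17^{i+2}, where f′(x) = 3x². Iterate:
  r_0 = 1 (mod 17)
  r_1 = 222 (mod 289)
Final: r = 222 with f(r) ≡ 0 mod 17^2.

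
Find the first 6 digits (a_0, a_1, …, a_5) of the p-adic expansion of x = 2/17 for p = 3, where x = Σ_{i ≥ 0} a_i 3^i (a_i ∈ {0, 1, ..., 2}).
(a_0, …, a_5) = (1, 2, 1, 1, 0, 0)

v_3(2/17) = 0 (numerator and denominator both coprime to 3), so x ∈ ℤ_3^×. Compute digits iteratively via a_i = x_i mod 3, x_{i+1} = (x_i − a_i)/3, with x_0 = x:
  x_0 = 2/17;  a_0 = 1;  x_1 = (x_0 − 1)/3 = -5/17
  x_1 = -5/17;  a_1 = 2;  x_2 = (x_1 − 2)/3 = -13/17
  x_2 = -13/17;  a_2 = 1;  x_3 = (x_2 − 1)/3 = -10/17
  x_3 = -10/17;  a_3 = 1;  x_4 = (x_3 − 1)/3 = -9/17
  x_4 = -9/17;  a_4 = 0;  x_5 = (x_4 − 0)/3 = -3/17
  x_5 = -3/17;  a_5 = 0;  x_6 = (x_5 − 0)/3 = -1/17
Digits: (1, 2, 1, 1, 0, 0).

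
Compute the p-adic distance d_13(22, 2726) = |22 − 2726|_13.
d_13(22, 2726) = 1/169

Step 1 — x − y = 22 − 2726 = -2704. Step 2 — v_13(-2704) = 2 (factor: -2704 = −(13^2 · 16); the sign does not affect v_p). Step 3 — |x − y|_13 = 13^{-2} = 1/169.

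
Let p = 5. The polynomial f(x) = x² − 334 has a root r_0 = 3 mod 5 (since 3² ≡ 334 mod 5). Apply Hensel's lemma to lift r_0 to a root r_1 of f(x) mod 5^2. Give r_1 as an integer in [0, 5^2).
r_1 = 3 (mod 25)

Hensel's recurrence: r_{i+1} = r_i − f(r_i)·(f′(r_i))^{-1} mod 5^{i+2}, with f′(x) = 2x. Iterate:
  r_0 = 3 (mod 5)
  r_1 = 3 (mod 25)
Final: r_1 = 3, and one checks f(r_1) ≡ 0 mod 5^2.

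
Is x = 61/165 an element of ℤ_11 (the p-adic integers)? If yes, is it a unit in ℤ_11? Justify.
x ∉ ℤ_11 (v_11(x) = -1 < 0)

ℤ_11 = {x ∈ ℚ_11 : v_11(x) ≥ 0} and ℤ_11^× = {x ∈ ℤ_11 : v_11(x) = 0}. Here v_11(61/165) = v_11(num) − v_11(den) = -1; compare against these criteria.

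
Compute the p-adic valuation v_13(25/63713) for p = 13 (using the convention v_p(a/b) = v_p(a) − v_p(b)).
v_13(25/63713) = -3

Factor powers of 13 from the numerator and denominator of the reduced fraction: 25 = 13^0 · 25 and 63713 = 13^3 · 29. Apply v_p(a/b) = v_p(a) − v_p(b): v_13(25/63713) = 0 − 3 = -3.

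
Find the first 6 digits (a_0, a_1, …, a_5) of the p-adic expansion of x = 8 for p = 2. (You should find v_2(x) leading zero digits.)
(a_0, …, a_5) = (0, 0, 0, 1, 0, 0)

v_2(8) = 3, so a_0 = ... = a_2 = 0. Factor out: x = 2^3 · u with u = 1 a unit in ℤ_2. Expand u iteratively via a_{v+i} = u_i mod 2, u_{i+1} = (u_i − a_{v+i})/2:
  u_0 = 1;  a_3 = 1;  u_1 = (u_0 − 1)/2 = 0
  u_1 = 0;  a_4 = 0;  u_2 = (u_1 − 0)/2 = 0
  u_2 = 0;  a_5 = 0;  u_3 = (u_2 − 0)/2 = 0
Digits: (0, 0, 0, 1, 0, 0).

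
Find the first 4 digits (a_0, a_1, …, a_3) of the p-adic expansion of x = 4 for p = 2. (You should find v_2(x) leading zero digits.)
(a_0, …, a_3) = (0, 0, 1, 0)

v_2(4) = 2, so a_0 = ... = a_1 = 0. Factor out: x = 2^2 · u with u = 1 a unit in ℤ_2. Expand u iteratively via a_{v+i} = u_i mod 2, u_{i+1} = (u_i − a_{v+i})/2:
  u_0 = 1;  a_2 = 1;  u_1 = (u_0 − 1)/2 = 0
  u_1 = 0;  a_3 = 0;  u_2 = (u_1 − 0)/2 = 0
Digits: (0, 0, 1, 0).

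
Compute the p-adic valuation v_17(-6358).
v_17(-6358) = 2

v_17(n) is the largest exponent k such that 17^k divides n. Factor out: -6358 = -17^2 · 22. (Sign doesn't affect v_p.) So v_17(-6358) = 2.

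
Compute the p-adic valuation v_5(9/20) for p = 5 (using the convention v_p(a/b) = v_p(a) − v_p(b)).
v_5(9/20) = -1

Factor powers of 5 from the numerator and denominator of the reduced fraction: 9 = 5^0 · 9 and 20 = 5^1 · 4. Apply v_p(a/b) = v_p(a) − v_p(b): v_5(9/20) = 0 − 1 = -1.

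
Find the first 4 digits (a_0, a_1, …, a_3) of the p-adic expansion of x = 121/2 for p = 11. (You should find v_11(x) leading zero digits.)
(a_0, …, a_3) = (0, 0, 6, 5)

v_11(121/2) = 2, so a_0 = ... = a_1 = 0. Factor out: x = 11^2 · u with u = 1/2 a unit in ℤ_11. Expand u iteratively via a_{v+i} = u_i mod 11, u_{i+1} = (u_i − a_{v+i})/11:
  u_0 = 1/2;  a_2 = 6;  u_1 = (u_0 − 6)/11 = -1/2
  u_1 = -1/2;  a_3 = 5;  u_2 = (u_1 − 5)/11 = -1/2
Digits: (0, 0, 6, 5).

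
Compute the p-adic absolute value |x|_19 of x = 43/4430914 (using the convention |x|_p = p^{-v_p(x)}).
|43/4430914|_19 = 130321

Step 1 — compute v_19(x) by factoring powers of 19 out of the numerator and denominator: v_19(43/4430914) = -4. Step 2 — apply |x|_p = p^{-v_p(x)} = 19^{4} = 130321.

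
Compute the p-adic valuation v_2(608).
v_2(608) = 5

v_2(n) is the largest exponent k such that 2^k divides n. Factor out: 608 = 2^5 · 19. (Sign doesn't affect v_p.) So v_2(608) = 5.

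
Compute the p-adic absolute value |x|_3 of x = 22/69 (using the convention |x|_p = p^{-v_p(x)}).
|22/69|_3 = 3

Step 1 — compute v_3(x) by factoring powers of 3 out of the numerator and denominator: v_3(22/69) = -1. Step 2 — apply |x|_p = p^{-v_p(x)} = 3^{1} = 3.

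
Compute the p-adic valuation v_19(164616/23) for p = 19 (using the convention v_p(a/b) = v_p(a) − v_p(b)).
v_19(164616/23) = 3

Factor powers of 19 from the numerator and denominator of the reduced fraction: 164616 = 19^3 · 24 and 23 = 19^0 · 23. Apply v_p(a/b) = v_p(a) − v_p(b): v_19(164616/23) = 3 − 0 = 3.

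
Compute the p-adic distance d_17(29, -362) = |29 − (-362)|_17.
d_17(29, -362) = 1/17

Step 1 — x − y = 29 − (-362) = 391. Step 2 — v_17(391) = 1 (factor: 391 = (17^1 · 23); the sign does not affect v_p). Step 3 — |x − y|_17 = 17^{-1} = 1/17.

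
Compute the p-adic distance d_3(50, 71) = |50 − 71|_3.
d_3(50, 71) = 1/3

Step 1 — x − y = 50 − 71 = -21. Step 2 — v_3(-21) = 1 (factor: -21 = −(3^1 · 7); the sign does not affect v_p). Step 3 — |x − y|_3 = 3^{-1} = 1/3.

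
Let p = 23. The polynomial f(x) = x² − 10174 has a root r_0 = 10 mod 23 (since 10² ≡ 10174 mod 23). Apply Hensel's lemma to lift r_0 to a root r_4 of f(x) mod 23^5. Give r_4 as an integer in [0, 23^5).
r_4 = 75473 (mod 6436343)

Hensel's recurrence: r_{i+1} = r_i − f(r_i)·(f′(r_i))^{-1} mod 23^{i+2}, with f′(x) = 2x. Iterate:
  r_0 = 10 (mod 23)
  r_1 = 355 (mod 529)
  r_2 = 2471 (mod 12167)
  r_3 = 75473 (mod 279841)
  r_4 = 75473 (mod 6436343)
Final: r_4 = 75473, and one checks f(r_4) ≡ 0 mod 23^5.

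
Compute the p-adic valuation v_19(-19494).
v_19(-19494) = 2

v_19(n) is the largest exponent k such that 19^k divides n. Factor out: -19494 = -19^2 · 54. (Sign doesn't affect v_p.) So v_19(-19494) = 2.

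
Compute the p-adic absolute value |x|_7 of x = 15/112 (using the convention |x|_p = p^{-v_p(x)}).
|15/112|_7 = 7

Step 1 — compute v_7(x) by factoring powers of 7 out of the numerator and denominator: v_7(15/112) = -1. Step 2 — apply |x|_p = p^{-v_p(x)} = 7^{1} = 7.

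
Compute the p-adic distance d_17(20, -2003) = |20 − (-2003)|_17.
d_17(20, -2003) = 1/289

Step 1 — x − y = 20 − (-2003) = 2023. Step 2 — v_17(2023) = 2 (factor: 2023 = (17^2 · 7); the sign does not affect v_p). Step 3 — |x − y|_17 = 17^{-2} = 1/289.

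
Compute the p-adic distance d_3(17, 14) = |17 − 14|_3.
d_3(17, 14) = 1/3

Step 1 — x − y = 17 − 14 = 3. Step 2 — v_3(3) = 1 (factor: 3 = (3^1 · 1); the sign does not affect v_p). Step 3 — |x − y|_3 = 3^{-1} = 1/3.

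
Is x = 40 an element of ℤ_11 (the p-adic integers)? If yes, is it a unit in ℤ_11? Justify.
x ∈ ℤ_11^× (unit); v_11(x) = 0

ℤ_11 = {x ∈ ℚ_11 : v_11(x) ≥ 0} and ℤ_11^× = {x ∈ ℤ_11 : v_11(x) = 0}. Here v_11(40) = v_11(num) − v_11(den) = 0; compare against these criteria.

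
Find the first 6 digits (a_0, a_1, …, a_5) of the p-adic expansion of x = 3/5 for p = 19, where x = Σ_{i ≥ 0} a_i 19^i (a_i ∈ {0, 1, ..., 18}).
(a_0, …, a_5) = (12, 7, 11, 7, 11, 7)

v_19(3/5) = 0 (numerator and denominator both coprime to 19), so x ∈ ℤ_19^×. Compute digits iteratively via a_i = x_i mod 19, x_{i+1} = (x_i − a_i)/19, with x_0 = x:
  x_0 = 3/5;  a_0 = 12;  x_1 = (x_0 − 12)/19 = -3/5
  x_1 = -3/5;  a_1 = 7;  x_2 = (x_1 − 7)/19 = -2/5
  x_2 = -2/5;  a_2 = 11;  x_3 = (x_2 − 11)/19 = -3/5
  x_3 = -3/5;  a_3 = 7;  x_4 = (x_3 − 7)/19 = -2/5
  x_4 = -2/5;  a_4 = 11;  x_5 = (x_4 − 11)/19 = -3/5
  x_5 = -3/5;  a_5 = 7;  x_6 = (x_5 − 7)/19 = -2/5
Digits: (12, 7, 11, 7, 11, 7).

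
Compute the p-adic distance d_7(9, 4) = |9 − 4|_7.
d_7(9, 4) = 1

Step 1 — x − y = 9 − 4 = 5. Step 2 — v_7(5) = 0 (factor: 5 = (7^0 · 5); the sign does not affect v_p). Step 3 — |x − y|_7 = 7^{0} = 1.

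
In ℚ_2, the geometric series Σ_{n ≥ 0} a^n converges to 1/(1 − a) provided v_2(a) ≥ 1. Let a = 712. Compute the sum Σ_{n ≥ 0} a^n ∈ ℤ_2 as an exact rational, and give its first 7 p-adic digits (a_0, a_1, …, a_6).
Σ a^n = 1/(1 − a) = -1/711;  first 7 digits = (1, 0, 0, 1, 0, 0, 0)

v_2(a) = 3 ≥ 1, so the series converges in ℤ_2 to 1/(1 − a) = 1/(1 − 712) = -1/711. Expand this rational in ℤ_2: compute digits iteratively via d_i = x_i mod 2, x_{i+1} = (x_i − d_i)/2. The first 7 digits are (1, 0, 0, 1, 0, 0, 0).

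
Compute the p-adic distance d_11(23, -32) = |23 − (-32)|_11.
d_11(23, -32) = 1/11

Step 1 — x − y = 23 − (-32) = 55. Step 2 — v_11(55) = 1 (factor: 55 = (11^1 · 5); the sign does not affect v_p). Step 3 — |x − y|_11 = 11^{-1} = 1/11.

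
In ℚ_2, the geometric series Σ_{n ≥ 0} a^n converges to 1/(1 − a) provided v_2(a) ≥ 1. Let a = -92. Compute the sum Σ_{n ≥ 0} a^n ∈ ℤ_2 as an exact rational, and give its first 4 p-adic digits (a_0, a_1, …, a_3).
Σ a^n = 1/(1 − a) = 1/93;  first 4 digits = (1, 0, 1, 0)

v_2(a) = 2 ≥ 1, so the series converges in ℤ_2 to 1/(1 − a) = 1/(1 − (-92)) = 1/93. Expand this rational in ℤ_2: compute digits iteratively via d_i = x_i mod 2, x_{i+1} = (x_i − d_i)/2. The first 4 digits are (1, 0, 1, 0).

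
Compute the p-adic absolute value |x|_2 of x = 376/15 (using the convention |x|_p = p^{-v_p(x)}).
|376/15|_2 = 1/8

Step 1 — compute v_2(x) by factoring powers of 2 out of the numerator and denominator: v_2(376/15) = 3. Step 2 — apply |x|_p = p^{-v_p(x)} = 2^{-3} = 1/8.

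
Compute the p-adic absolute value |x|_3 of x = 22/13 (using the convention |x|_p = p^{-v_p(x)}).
|22/13|_3 = 1

Step 1 — compute v_3(x) by factoring powers of 3 out of the numerator and denominator: v_3(22/13) = 0. Step 2 — apply |x|_p = p^{-v_p(x)} = 3^{0} = 1.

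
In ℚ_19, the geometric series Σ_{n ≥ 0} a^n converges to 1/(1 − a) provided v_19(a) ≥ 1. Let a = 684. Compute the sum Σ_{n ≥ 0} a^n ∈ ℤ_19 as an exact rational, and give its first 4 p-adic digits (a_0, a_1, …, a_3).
Σ a^n = 1/(1 − a) = -1/683;  first 4 digits = (1, 17, 5, 3)

v_19(a) = 1 ≥ 1, so the series converges in ℤ_19 to 1/(1 − a) = 1/(1 − 684) = -1/683. Expand this rational in ℤ_19: compute digits iteratively via d_i = x_i mod 19, x_{i+1} = (x_i − d_i)/19. The first 4 digits are (1, 17, 5, 3).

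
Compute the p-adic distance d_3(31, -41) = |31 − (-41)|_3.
d_3(31, -41) = 1/9

Step 1 — x − y = 31 − (-41) = 72. Step 2 — v_3(72) = 2 (factor: 72 = (3^2 · 8); the sign does not affect v_p). Step 3 — |x − y|_3 = 3^{-2} = 1/9.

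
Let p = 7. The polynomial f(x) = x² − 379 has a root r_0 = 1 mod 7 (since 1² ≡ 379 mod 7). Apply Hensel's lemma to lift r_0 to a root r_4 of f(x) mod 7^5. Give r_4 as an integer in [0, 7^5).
r_4 = 1366 (mod 16807)

Hensel's recurrence: r_{i+1} = r_i − f(r_i)·(f′(r_i))^{-1} mod 7^{i+2}, with f′(x) = 2x. Iterate:
  r_0 = 1 (mod 7)
  r_1 = 43 (mod 49)
  r_2 = 337 (mod 343)
  r_3 = 1366 (mod 2401)
  r_4 = 1366 (mod 16807)
Final: r_4 = 1366, and one checks f(r_4) ≡ 0 mod 7^5.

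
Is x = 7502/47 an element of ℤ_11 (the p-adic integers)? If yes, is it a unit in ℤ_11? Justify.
x ∈ ℤ_11 but not a unit; v_11(x) = 2 > 0

ℤ_11 = {x ∈ ℚ_11 : v_11(x) ≥ 0} and ℤ_11^× = {x ∈ ℤ_11 : v_11(x) = 0}. Here v_11(7502/47) = v_11(num) − v_11(den) = 2; compare against these criteria.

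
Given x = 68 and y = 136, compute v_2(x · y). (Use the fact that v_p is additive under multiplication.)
v_2(9248) = 5

v_p(x) = 2 (factor: 68 = 2^2 · 17); v_p(y) = 3 (factor: 136 = 2^3 · 17). Additivity: v_p(xy) = v_p(x) + v_p(y) = 2 + 3 = 5. (Direct check: xy = 9248 = 2^5 · (289).)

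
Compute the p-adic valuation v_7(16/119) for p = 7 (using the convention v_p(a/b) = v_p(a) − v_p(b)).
v_7(16/119) = -1

Factor powers of 7 from the numerator and denominator of the reduced fraction: 16 = 7^0 · 16 and 119 = 7^1 · 17. Apply v_p(a/b) = v_p(a) − v_p(b): v_7(16/119) = 0 − 1 = -1.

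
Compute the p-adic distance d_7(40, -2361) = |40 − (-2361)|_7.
d_7(40, -2361) = 1/2401

Step 1 — x − y = 40 − (-2361) = 2401. Step 2 — v_7(2401) = 4 (factor: 2401 = (7^4 · 1); the sign does not affect v_p). Step 3 — |x − y|_7 = 7^{-4} = 1/2401.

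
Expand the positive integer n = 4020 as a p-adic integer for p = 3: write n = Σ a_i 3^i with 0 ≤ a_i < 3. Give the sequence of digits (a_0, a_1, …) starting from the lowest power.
(a_0, a_1, …) = (0, 2, 2, 1, 1, 1, 2, 1)

Repeated division by 3 gives the digits low-to-high: 4020 = 2·3^1 + 2·3^2 + 1·3^3 + 1·3^4 + 1·3^5 + 2·3^6 + 1·3^7. Digit sequence: (0, 2, 2, 1, 1, 1, 2, 1).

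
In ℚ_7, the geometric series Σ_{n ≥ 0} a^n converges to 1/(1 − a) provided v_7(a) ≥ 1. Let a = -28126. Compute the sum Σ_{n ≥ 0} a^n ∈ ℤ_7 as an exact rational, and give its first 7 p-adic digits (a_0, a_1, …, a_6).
Σ a^n = 1/(1 − a) = 1/28127;  first 7 digits = (1, 0, 0, 2, 2, 5, 3)

v_7(a) = 3 ≥ 1, so the series converges in ℤ_7 to 1/(1 − a) = 1/(1 − (-28126)) = 1/28127. Expand this rational in ℤ_7: compute digits iteratively via d_i = x_i mod 7, x_{i+1} = (x_i − d_i)/7. The first 7 digits are (1, 0, 0, 2, 2, 5, 3).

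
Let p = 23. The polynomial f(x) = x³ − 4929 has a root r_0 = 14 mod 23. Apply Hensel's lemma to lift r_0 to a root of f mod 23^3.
r_2 = 5350 (mod 12167)

Hensel: r_{i+1} = r_i − f(r_i)/f′(r_i) mod 23^{i+2}, where f′(x) = 3x². Iterate:
  r_0 = 14 (mod 23)
  r_1 = 60 (mod 529)
  r_2 = 5350 (mod 12167)
Final: r = 5350 with f(r) ≡ 0 mod 23^3.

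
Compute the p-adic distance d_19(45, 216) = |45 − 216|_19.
d_19(45, 216) = 1/19

Step 1 — x − y = 45 − 216 = -171. Step 2 — v_19(-171) = 1 (factor: -171 = −(19^1 · 9); the sign does not affect v_p). Step 3 — |x − y|_19 = 19^{-1} = 1/19.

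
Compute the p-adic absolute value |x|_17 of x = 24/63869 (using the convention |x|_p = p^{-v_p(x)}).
|24/63869|_17 = 4913

Step 1 — compute v_17(x) by factoring powers of 17 out of the numerator and denominator: v_17(24/63869) = -3. Step 2 — apply |x|_p = p^{-v_p(x)} = 17^{3} = 4913.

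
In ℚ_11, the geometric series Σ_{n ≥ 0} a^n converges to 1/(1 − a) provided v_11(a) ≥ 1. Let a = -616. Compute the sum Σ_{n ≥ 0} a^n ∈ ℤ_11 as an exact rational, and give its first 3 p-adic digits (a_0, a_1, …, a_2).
Σ a^n = 1/(1 − a) = 1/617;  first 3 digits = (1, 10, 6)

v_11(a) = 1 ≥ 1, so the series converges in ℤ_11 to 1/(1 − a) = 1/(1 − (-616)) = 1/617. Expand this rational in ℤ_11: compute digits iteratively via d_i = x_i mod 11, x_{i+1} = (x_i − d_i)/11. The first 3 digits are (1, 10, 6).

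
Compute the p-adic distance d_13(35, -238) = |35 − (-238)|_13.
d_13(35, -238) = 1/13

Step 1 — x − y = 35 − (-238) = 273. Step 2 — v_13(273) = 1 (factor: 273 = (13^1 · 21); the sign does not affect v_p). Step 3 — |x − y|_13 = 13^{-1} = 1/13.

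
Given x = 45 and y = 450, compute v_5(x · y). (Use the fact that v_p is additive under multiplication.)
v_5(20250) = 3

v_p(x) = 1 (factor: 45 = 5^1 · 9); v_p(y) = 2 (factor: 450 = 5^2 · 18). Additivity: v_p(xy) = v_p(x) + v_p(y) = 1 + 2 = 3. (Direct check: xy = 20250 = 5^3 · (162).)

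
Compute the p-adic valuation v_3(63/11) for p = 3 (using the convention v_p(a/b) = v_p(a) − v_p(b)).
v_3(63/11) = 2

Factor powers of 3 from the numerator and denominator of the reduced fraction: 63 = 3^2 · 7 and 11 = 3^0 · 11. Apply v_p(a/b) = v_p(a) − v_p(b): v_3(63/11) = 2 − 0 = 2.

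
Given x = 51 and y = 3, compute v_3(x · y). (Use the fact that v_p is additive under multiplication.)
v_3(153) = 2

v_p(x) = 1 (factor: 51 = 3^1 · 17); v_p(y) = 1 (factor: 3 = 3^1 · 1). Additivity: v_p(xy) = v_p(x) + v_p(y) = 1 + 1 = 2. (Direct check: xy = 153 = 3^2 · (17).)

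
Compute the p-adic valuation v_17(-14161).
v_17(-14161) = 2

v_17(n) is the largest exponent k such that 17^k divides n. Factor out: -14161 = -17^2 · 49. (Sign doesn't affect v_p.) So v_17(-14161) = 2.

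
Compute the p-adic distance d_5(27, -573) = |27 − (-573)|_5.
d_5(27, -573) = 1/25

Step 1 — x − y = 27 − (-573) = 600. Step 2 — v_5(600) = 2 (factor: 600 = (5^2 · 24); the sign does not affect v_p). Step 3 — |x − y|_5 = 5^{-2} = 1/25.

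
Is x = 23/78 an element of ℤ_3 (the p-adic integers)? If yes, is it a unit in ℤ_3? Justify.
x ∉ ℤ_3 (v_3(x) = -1 < 0)

ℤ_3 = {x ∈ ℚ_3 : v_3(x) ≥ 0} and ℤ_3^× = {x ∈ ℤ_3 : v_3(x) = 0}. Here v_3(23/78) = v_3(num) − v_3(den) = -1; compare against these criteria.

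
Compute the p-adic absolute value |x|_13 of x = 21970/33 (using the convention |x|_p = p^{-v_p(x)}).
|21970/33|_13 = 1/2197

Step 1 — compute v_13(x) by factoring powers of 13 out of the numerator and denominator: v_13(21970/33) = 3. Step 2 — apply |x|_p = p^{-v_p(x)} = 13^{-3} = 1/2197.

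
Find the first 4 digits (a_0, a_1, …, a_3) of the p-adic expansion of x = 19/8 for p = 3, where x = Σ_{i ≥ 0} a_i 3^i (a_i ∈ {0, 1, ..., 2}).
(a_0, …, a_3) = (2, 2, 2, 1)

v_3(19/8) = 0 (numerator and denominator both coprime to 3), so x ∈ ℤ_3^×. Compute digits iteratively via a_i = x_i mod 3, x_{i+1} = (x_i − a_i)/3, with x_0 = x:
  x_0 = 19/8;  a_0 = 2;  x_1 = (x_0 − 2)/3 = 1/8
  x_1 = 1/8;  a_1 = 2;  x_2 = (x_1 − 2)/3 = -5/8
  x_2 = -5/8;  a_2 = 2;  x_3 = (x_2 − 2)/3 = -7/8
  x_3 = -7/8;  a_3 = 1;  x_4 = (x_3 − 1)/3 = -5/8
Digits: (2, 2, 2, 1).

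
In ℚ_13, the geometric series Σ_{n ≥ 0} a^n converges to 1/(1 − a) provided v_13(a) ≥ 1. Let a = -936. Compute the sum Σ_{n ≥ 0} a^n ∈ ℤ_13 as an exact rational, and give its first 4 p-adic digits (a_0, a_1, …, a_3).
Σ a^n = 1/(1 − a) = 1/937;  first 4 digits = (1, 6, 4, 3)

v_13(a) = 1 ≥ 1, so the series converges in ℤ_13 to 1/(1 − a) = 1/(1 − (-936)) = 1/937. Expand this rational in ℤ_13: compute digits iteratively via d_i = x_i mod 13, x_{i+1} = (x_i − d_i)/13. The first 4 digits are (1, 6, 4, 3).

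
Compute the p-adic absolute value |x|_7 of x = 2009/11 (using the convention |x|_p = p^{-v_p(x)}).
|2009/11|_7 = 1/49

Step 1 — compute v_7(x) by factoring powers of 7 out of the numerator and denominator: v_7(2009/11) = 2. Step 2 — apply |x|_p = p^{-v_p(x)} = 7^{-2} = 1/49.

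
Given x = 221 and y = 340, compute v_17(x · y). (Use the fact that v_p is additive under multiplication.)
v_17(75140) = 2

v_p(x) = 1 (factor: 221 = 17^1 · 13); v_p(y) = 1 (factor: 340 = 17^1 · 20). Additivity: v_p(xy) = v_p(x) + v_p(y) = 1 + 1 = 2. (Direct check: xy = 75140 = 17^2 · (260).)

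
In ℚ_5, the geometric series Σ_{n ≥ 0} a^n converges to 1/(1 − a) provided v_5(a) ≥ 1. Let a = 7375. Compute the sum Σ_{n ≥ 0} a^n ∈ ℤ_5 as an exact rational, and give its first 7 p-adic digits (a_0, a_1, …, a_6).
Σ a^n = 1/(1 − a) = -1/7374;  first 7 digits = (1, 0, 0, 4, 1, 2, 1)

v_5(a) = 3 ≥ 1, so the series converges in ℤ_5 to 1/(1 − a) = 1/(1 − 7375) = -1/7374. Expand this rational in ℤ_5: compute digits iteratively via d_i = x_i mod 5, x_{i+1} = (x_i − d_i)/5. The first 7 digits are (1, 0, 0, 4, 1, 2, 1).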